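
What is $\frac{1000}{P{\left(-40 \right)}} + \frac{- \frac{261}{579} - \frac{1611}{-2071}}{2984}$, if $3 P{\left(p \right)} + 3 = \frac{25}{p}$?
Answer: $- \frac{14312563128183}{17294349404} \approx -827.59$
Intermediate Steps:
$P{\left(p \right)} = -1 + \frac{25}{3 p}$ ($P{\left(p \right)} = -1 + \frac{25 \frac{1}{p}}{3} = -1 + \frac{25}{3 p}$)
$\frac{1000}{P{\left(-40 \right)}} + \frac{- \frac{261}{579} - \frac{1611}{-2071}}{2984} = \frac{1000}{\frac{1}{-40} \left(\frac{25}{3} - -40\right)} + \frac{- \frac{261}{579} - \frac{1611}{-2071}}{2984} = \frac{1000}{\left(- \frac{1}{40}\right) \left(\frac{25}{3} + 40\right)} + \left(\left(-261\right) \frac{1}{579} - - \frac{1611}{2071}\right) \frac{1}{2984} = \frac{1000}{\left(- \frac{1}{40}\right) \frac{145}{3}} + \left(- \frac{87}{193} + \frac{1611}{2071}\right) \frac{1}{2984} = \frac{1000}{- \frac{29}{24}} + \frac{130746}{399703} \cdot \frac{1}{2984} = 1000 \left(- \frac{24}{29}\right) + \frac{65373}{596356876} = - \frac{24000}{29} + \frac{65373}{596356876} = - \frac{14312563128183}{17294349404}$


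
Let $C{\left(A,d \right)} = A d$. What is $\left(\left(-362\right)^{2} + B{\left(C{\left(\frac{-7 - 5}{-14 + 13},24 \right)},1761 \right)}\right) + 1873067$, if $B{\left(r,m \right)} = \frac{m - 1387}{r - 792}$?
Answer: $\frac{505035785}{252} \approx 2.0041 \cdot 10^{6}$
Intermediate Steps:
$B{\left(r,m \right)} = \frac{-1387 + m}{-792 + r}$
$\left(\left(-362\right)^{2} + B{\left(C{\left(\frac{-7 - 5}{-14 + 13},24 \right)},1761 \right)}\right) + 1873067 = \left(\left(-362\right)^{2} + \frac{-1387 + 1761}{-792 + \frac{-7 - 5}{-14 + 13} \cdot 24}\right) + 1873067 = \left(131044 + \frac{1}{-792 + - \frac{12}{-1} \cdot 24} \cdot 374\right) + 1873067 = \left(131044 + \frac{1}{-792 + \left(-12\right) \left(-1\right) 24} \cdot 374\right) + 1873067 = \left(131044 + \frac{1}{-792 + 12 \cdot 24} \cdot 374\right) + 1873067 = \left(131044 + \frac{1}{-792 + 288} \cdot 374\right) + 1873067 = \left(131044 + \frac{1}{-504} \cdot 374\right) + 1873067 = \left(131044 - \frac{187}{252}\right) + 1873067 = \frac{33022901}{252} + 1873067 = \frac{505035785}{252}$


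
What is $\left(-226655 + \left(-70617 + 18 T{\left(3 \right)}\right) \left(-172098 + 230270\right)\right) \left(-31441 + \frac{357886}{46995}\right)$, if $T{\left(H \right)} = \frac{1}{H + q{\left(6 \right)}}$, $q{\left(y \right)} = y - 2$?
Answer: $\frac{42478800724130827513}{328965} \approx 1.2913 \cdot 10^{14}$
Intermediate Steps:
$q{\left(y \right)} = -2 + y$
$T{\left(H \right)} = \frac{1}{4 + H}$ ($T{\left(H \right)} = \frac{1}{H + \left(-2 + 6\right)} = \frac{1}{H + 4} = \frac{1}{4 + H}$)
$\left(-226655 + \left(-70617 + 18 T{\left(3 \right)}\right) \left(-172098 + 230270\right)\right) \left(-31441 + \frac{357886}{46995}\right) = \left(-226655 + \left(-70617 + \frac{18}{4 + 3}\right) \left(-172098 + 230270\right)\right) \left(-31441 + \frac{357886}{46995}\right) = \left(-226655 + \left(-70617 + \frac{18}{7}\right) 58172\right) \left(-31441 + 357886 \cdot \frac{1}{46995}\right) = \left(-226655 + \left(-70617 + 18 \cdot \frac{1}{7}\right) 58172\right) \left(-31441 + \frac{357886}{46995}\right) = \left(-226655 + \left(-70617 + \frac{18}{7}\right) 58172\right) \left(- \frac{1477211909}{46995}\right) = \left(-226655 - \frac{28754477772}{7}\right) \left(- \frac{1477211909}{46995}\right) = \left(- \frac{28756064357}{7}\right) \left(- \frac{1477211909}{46995}\right) = \frac{42478800724130827513}{328965}$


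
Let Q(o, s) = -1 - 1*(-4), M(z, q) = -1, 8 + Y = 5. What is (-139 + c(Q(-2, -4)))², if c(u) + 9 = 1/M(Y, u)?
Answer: 22201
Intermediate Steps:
Y = -3 (Y = -8 + 5 = -3)
Q(o, s) = 3 (Q(o, s) = -1 + 4 = 3)
c(u) = -10 (c(u) = -9 + 1/(-1) = -9 - 1 = -10)
(-139 + c(Q(-2, -4)))² = (-139 - 10)² = (-149)² = 22201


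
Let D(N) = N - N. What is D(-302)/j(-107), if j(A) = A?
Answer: 0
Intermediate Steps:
D(N) = 0
D(-302)/j(-107) = 0/(-107) = 0*(-1/107) = 0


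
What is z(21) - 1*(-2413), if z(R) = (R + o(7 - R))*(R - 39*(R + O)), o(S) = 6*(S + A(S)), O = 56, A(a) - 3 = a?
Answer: 387091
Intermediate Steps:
A(a) = 3 + a
o(S) = 18 + 12*S (o(S) = 6*(S + (3 + S)) = 6*(3 + 2*S) = 18 + 12*S)
z(R) = (-2184 - 38*R)*(102 - 11*R) (z(R) = (R + (18 + 12*(7 - R)))*(R - 39*(R + 56)) = (R + (18 + (84 - 12*R)))*(R - 39*(56 + R)) = (R + (102 - 12*R))*(R + (-2184 - 39*R)) = (102 - 11*R)*(-2184 - 38*R) = (-2184 - 38*R)*(102 - 11*R))
z(21) - 1*(-2413) = (-222768 + 418*21**2 + 20148*21) - 1*(-2413) = (-222768 + 418*441 + 423108) + 2413 = (-222768 + 184338 + 423108) + 2413 = 384678 + 2413 = 387091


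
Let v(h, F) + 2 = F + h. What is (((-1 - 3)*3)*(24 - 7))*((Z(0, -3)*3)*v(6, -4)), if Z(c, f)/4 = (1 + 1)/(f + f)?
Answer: 0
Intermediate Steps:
v(h, F) = -2 + F + h (v(h, F) = -2 + (F + h) = -2 + F + h)
Z(c, f) = 4/f (Z(c, f) = 4*((1 + 1)/(f + f)) = 4*(2/((2*f))) = 4*(2*(1/(2*f))) = 4/f)
(((-1 - 3)*3)*(24 - 7))*((Z(0, -3)*3)*v(6, -4)) = (((-1 - 3)*3)*(24 - 7))*(((4/(-3))*3)*(-2 - 4 + 6)) = (-4*3*17)*(((4*(-⅓))*3)*0) = (-12*17)*(-4/3*3*0) = -(-816)*0 = -204*0 = 0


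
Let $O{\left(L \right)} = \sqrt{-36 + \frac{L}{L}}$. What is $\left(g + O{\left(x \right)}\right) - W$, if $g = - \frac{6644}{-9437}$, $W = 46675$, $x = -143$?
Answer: $- \frac{440465331}{9437} + i \sqrt{35} \approx -46674.0 + 5.9161 i$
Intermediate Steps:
$O{\left(L \right)} = i \sqrt{35}$ ($O{\left(L \right)} = \sqrt{-36 + 1} = \sqrt{-35} = i \sqrt{35}$)
$g = \frac{6644}{9437}$ ($g = \left(-6644\right) \left(- \frac{1}{9437}\right) = \frac{6644}{9437} \approx 0.70404$)
$\left(g + O{\left(x \right)}\right) - W = \left(\frac{6644}{9437} + i \sqrt{35}\right) - 46675 = - \frac{440465331}{9437} + i \sqrt{35}$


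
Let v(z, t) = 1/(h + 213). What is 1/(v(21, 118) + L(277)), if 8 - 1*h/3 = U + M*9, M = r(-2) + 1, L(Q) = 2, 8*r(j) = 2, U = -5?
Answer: 873/1750 ≈ 0.49886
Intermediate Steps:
r(j) = 1/4 (r(j) = (1/8)*2 = 1/4)
M = 5/4 (M = 1/4 + 1 = 5/4 ≈ 1.2500)
h = 21/4 (h = 24 - 3*(-5 + (5/4)*9) = 24 - 3*(-5 + 45/4) = 24 - 3*25/4 = 24 - 75/4 = 21/4 ≈ 5.2500)
v(z, t) = 4/873 (v(z, t) = 1/(21/4 + 213) = 1/(873/4) = 4/873)
1/(v(21, 118) + L(277)) = 1/(4/873 + 2) = 1/(1750/873) = 873/1750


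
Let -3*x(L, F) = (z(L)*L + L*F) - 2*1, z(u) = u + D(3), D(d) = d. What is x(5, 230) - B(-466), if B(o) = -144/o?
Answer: -92340/233 ≈ -396.31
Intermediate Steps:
z(u) = 3 + u (z(u) = u + 3 = 3 + u)
x(L, F) = 2/3 - F*L/3 - L*(3 + L)/3 (x(L, F) = -(((3 + L)*L + L*F) - 2*1)/3 = -((L*(3 + L) + F*L) - 2)/3 = -((F*L + L*(3 + L)) - 2)/3 = -(-2 + F*L + L*(3 + L))/3 = 2/3 - F*L/3 - L*(3 + L)/3)
x(5, 230) - B(-466) = (2/3 - 1/3*230*5 - 1/3*5*(3 + 5)) - (-144)/(-466) = (2/3 - 1150/3 - 1/3*5*8) - (-144)*(-1)/466 = (2/3 - 1150/3 - 40/3) - 1*72/233 = -396 - 72/233 = -92340/233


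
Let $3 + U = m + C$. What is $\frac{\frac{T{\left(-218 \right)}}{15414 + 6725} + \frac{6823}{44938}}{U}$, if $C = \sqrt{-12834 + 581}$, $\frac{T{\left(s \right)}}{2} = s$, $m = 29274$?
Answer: $\frac{3848007488259}{852418899993119108} - \frac{131461429 i \sqrt{12253}}{852418899993119108} \approx 4.5142 \cdot 10^{-6} - 1.7071 \cdot 10^{-8} i$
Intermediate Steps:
$T{\left(s \right)} = 2 s$
$C = i \sqrt{12253}$ ($C = \sqrt{-12253} = i \sqrt{12253} \approx 110.69 i$)
$U = 29271 + i \sqrt{12253}$ ($U = -3 + \left(29274 + i \sqrt{12253}\right) = 29271 + i \sqrt{12253} \approx 29271.0 + 110.69 i$)
$\frac{\frac{T{\left(-218 \right)}}{15414 + 6725} + \frac{6823}{44938}}{U} = \frac{\frac{2 \left(-218\right)}{15414 + 6725} + \frac{6823}{44938}}{29271 + i \sqrt{12253}} = \frac{- \frac{436}{22139} + 6823 \cdot \frac{1}{44938}}{29271 + i \sqrt{12253}} = \frac{\left(-436\right) \frac{1}{22139} + \frac{6823}{44938}}{29271 + i \sqrt{12253}} = \frac{- \frac{436}{22139} + \frac{6823}{44938}}{29271 + i \sqrt{12253}} = \frac{131461429}{994882382 \left(29271 + i \sqrt{12253}\right)}$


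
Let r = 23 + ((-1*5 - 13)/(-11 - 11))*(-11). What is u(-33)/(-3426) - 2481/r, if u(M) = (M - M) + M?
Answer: -708287/3997 ≈ -177.20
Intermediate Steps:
u(M) = M (u(M) = 0 + M = M)
r = 14 (r = 23 + ((-5 - 13)/(-22))*(-11) = 23 - 18*(-1/22)*(-11) = 23 + (9/11)*(-11) = 23 - 9 = 14)
u(-33)/(-3426) - 2481/r = -33/(-3426) - 2481/14 = -33*(-1/3426) - 2481*1/14 = 11/1142 - 2481/14 = -708287/3997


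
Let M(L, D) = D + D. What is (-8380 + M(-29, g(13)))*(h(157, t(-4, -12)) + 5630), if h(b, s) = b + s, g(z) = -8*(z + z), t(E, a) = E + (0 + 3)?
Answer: -50893656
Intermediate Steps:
t(E, a) = 3 + E (t(E, a) = E + 3 = 3 + E)
g(z) = -16*z
M(L, D) = 2*D
(-8380 + M(-29, g(13)))*(h(157, t(-4, -12)) + 5630) = (-8380 + 2*(-16*13))*((157 + (3 - 4)) + 5630) = (-8380 + 2*(-208))*((157 - 1) + 5630) = (-8380 - 416)*(156 + 5630) = -8796*5786 = -50893656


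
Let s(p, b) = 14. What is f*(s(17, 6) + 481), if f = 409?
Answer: 202455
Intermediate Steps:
f*(s(17, 6) + 481) = 409*(14 + 481) = 409*495 = 202455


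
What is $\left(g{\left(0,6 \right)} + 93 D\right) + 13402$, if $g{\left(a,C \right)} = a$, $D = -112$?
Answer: $2986$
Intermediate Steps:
$\left(g{\left(0,6 \right)} + 93 D\right) + 13402 = \left(0 + 93 \left(-112\right)\right) + 13402 = \left(0 - 10416\right) + 13402 = -10416 + 13402 = 2986$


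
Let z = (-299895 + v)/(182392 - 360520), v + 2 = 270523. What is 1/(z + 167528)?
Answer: 89064/14920728479 ≈ 5.9691e-6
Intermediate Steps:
v = 270521 (v = -2 + 270523 = 270521)
z = 14687/89064 (z = (-299895 + 270521)/(182392 - 360520) = -29374/(-178128) = -29374*(-1/178128) = 14687/89064 ≈ 0.16490)
1/(z + 167528) = 1/(14687/89064 + 167528) = 1/(14920728479/89064) = 89064/14920728479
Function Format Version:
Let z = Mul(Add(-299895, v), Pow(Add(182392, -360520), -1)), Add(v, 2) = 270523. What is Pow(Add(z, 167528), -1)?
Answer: Rational(89064, 14920728479) ≈ 5.9691e-6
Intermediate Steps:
v = 270521 (v = Add(-2, 270523) = 270521)
z = Rational(14687, 89064) (z = Mul(Add(-299895, 270521), Pow(Add(182392, -360520), -1)) = Mul(-29374, Pow(-178128, -1)) = Mul(-29374, Rational(-1, 178128)) = Rational(14687, 89064) ≈ 0.16490)
Pow(Add(z, 167528), -1) = Pow(Add(Rational(14687, 89064), 167528), -1) = Pow(Rational(14920728479, 89064), -1) = Rational(89064, 14920728479)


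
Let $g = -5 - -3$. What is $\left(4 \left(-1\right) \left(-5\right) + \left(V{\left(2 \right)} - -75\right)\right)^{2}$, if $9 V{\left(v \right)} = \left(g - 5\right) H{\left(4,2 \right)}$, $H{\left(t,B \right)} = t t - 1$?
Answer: $\frac{62500}{9} \approx 6944.4$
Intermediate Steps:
$g = -2$ ($g = -5 + 3 = -2$)
$H{\left(t,B \right)} = -1 + t^{2}$ ($H{\left(t,B \right)} = t^{2} - 1 = -1 + t^{2}$)
$V{\left(v \right)} = - \frac{35}{3}$ ($V{\left(v \right)} = \frac{\left(-2 - 5\right) \left(-1 + 4^{2}\right)}{9} = \frac{\left(-7\right) \left(-1 + 16\right)}{9} = \frac{\left(-7\right) 15}{9} = \frac{1}{9} \left(-105\right) = - \frac{35}{3}$)
$\left(4 \left(-1\right) \left(-5\right) + \left(V{\left(2 \right)} - -75\right)\right)^{2} = \left(4 \left(-1\right) \left(-5\right) - - \frac{190}{3}\right)^{2} = \left(\left(-4\right) \left(-5\right) + \left(- \frac{35}{3} + 75\right)\right)^{2} = \left(20 + \frac{190}{3}\right)^{2} = \left(\frac{250}{3}\right)^{2} = \frac{62500}{9}$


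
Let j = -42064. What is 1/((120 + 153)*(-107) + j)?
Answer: -1/71275 ≈ -1.4030e-5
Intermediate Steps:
1/((120 + 153)*(-107) + j) = 1/((120 + 153)*(-107) - 42064) = 1/(273*(-107) - 42064) = 1/(-29211 - 42064) = 1/(-71275) = -1/71275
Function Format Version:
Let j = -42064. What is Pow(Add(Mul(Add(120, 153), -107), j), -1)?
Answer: Rational(-1, 71275) ≈ -1.4030e-5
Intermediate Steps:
Pow(Add(Mul(Add(120, 153), -107), j), -1) = Pow(Add(Mul(Add(120, 153), -107), -42064), -1) = Pow(Add(Mul(273, -107), -42064), -1) = Pow(Add(-29211, -42064), -1) = Pow(-71275, -1) = Rational(-1, 71275)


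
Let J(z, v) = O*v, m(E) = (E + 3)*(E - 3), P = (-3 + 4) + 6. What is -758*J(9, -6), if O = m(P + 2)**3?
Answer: 1697531904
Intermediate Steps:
P = 7 (P = 1 + 6 = 7)
m(E) = (-3 + E)*(3 + E) (m(E) = (3 + E)*(-3 + E) = (-3 + E)*(3 + E))
O = 373248 (O = (-9 + (7 + 2)**2)**3 = (-9 + 9**2)**3 = (-9 + 81)**3 = 72**3 = 373248)
J(z, v) = 373248*v
-758*J(9, -6) = -282921984*(-6) = -758*(-2239488) = 1697531904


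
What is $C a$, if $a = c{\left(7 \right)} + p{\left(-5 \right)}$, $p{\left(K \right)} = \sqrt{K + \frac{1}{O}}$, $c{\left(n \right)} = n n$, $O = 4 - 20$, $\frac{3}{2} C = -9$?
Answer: $-294 - \frac{27 i}{2} \approx -294.0 - 13.5 i$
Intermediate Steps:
$C = -6$ ($C = \frac{2}{3} \left(-9\right) = -6$)
$O = -16$ ($O = 4 - 20 = -16$)
$c{\left(n \right)} = n^{2}$
$p{\left(K \right)} = \sqrt{- \frac{1}{16} + K}$ ($p{\left(K \right)} = \sqrt{K + \frac{1}{-16}} = \sqrt{K - \frac{1}{16}} = \sqrt{- \frac{1}{16} + K}$)
$a = 49 + \frac{9 i}{4}$ ($a = 7^{2} + \frac{\sqrt{-1 + 16 \left(-5\right)}}{4} = 49 + \frac{\sqrt{-1 - 80}}{4} = 49 + \frac{\sqrt{-81}}{4} = 49 + \frac{9 i}{4} \approx 49.0 + 2.25 i$)
$C a = - 6 \left(49 + \frac{9 i}{4}\right) = -294 - \frac{27 i}{2}$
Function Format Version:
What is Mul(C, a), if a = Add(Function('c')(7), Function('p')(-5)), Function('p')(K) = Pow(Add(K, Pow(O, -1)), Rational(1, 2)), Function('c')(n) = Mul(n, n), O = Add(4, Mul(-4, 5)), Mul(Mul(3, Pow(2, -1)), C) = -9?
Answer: Add(-294, Mul(Rational(-27, 2), I)) ≈ Add(-294.00, Mul(-13.500, I))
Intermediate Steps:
C = -6 (C = Mul(Rational(2, 3), -9) = -6)
O = -16 (O = Add(4, -20) = -16)
Function('c')(n) = Pow(n, 2)
Function('p')(K) = Pow(Add(Rational(-1, 16), K), Rational(1, 2)) (Function('p')(K) = Pow(Add(K, Pow(-16, -1)), Rational(1, 2)) = Pow(Add(K, Rational(-1, 16)), Rational(1, 2)) = Pow(Add(Rational(-1, 16), K), Rational(1, 2)))
a = Add(49, Mul(Rational(9, 4), I)) (a = Add(Pow(7, 2), Mul(Rational(1, 4), Pow(Add(-1, Mul(16, -5)), Rational(1, 2)))) = Add(49, Mul(Rational(1, 4), Pow(Add(-1, -80), Rational(1, 2)))) = Add(49, Mul(Rational(1, 4), Pow(-81, Rational(1, 2)))) = Add(49, Mul(Rational(1, 4), Mul(9, I))) = Add(49, Mul(Rational(9, 4), I)) ≈ Add(49.000, Mul(2.2500, I)))
Mul(C, a) = Mul(-6, Add(49, Mul(Rational(9, 4), I))) = Add(-294, Mul(Rational(-27, 2), I))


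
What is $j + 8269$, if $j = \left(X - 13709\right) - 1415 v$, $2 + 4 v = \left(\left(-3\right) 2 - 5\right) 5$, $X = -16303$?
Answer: $- \frac{6317}{4} \approx -1579.3$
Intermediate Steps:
$v = - \frac{57}{4}$ ($v = - \frac{1}{2} + \frac{\left(\left(-3\right) 2 - 5\right) 5}{4} = - \frac{1}{2} + \frac{\left(-6 - 5\right) 5}{4} = - \frac{1}{2} + \frac{\left(-11\right) 5}{4} = - \frac{1}{2} + \frac{1}{4} \left(-55\right) = - \frac{1}{2} - \frac{55}{4} = - \frac{57}{4} \approx -14.25$)
$j = - \frac{39393}{4}$ ($j = \left(-16303 - 13709\right) - - \frac{80655}{4} = -30012 + \frac{80655}{4} = - \frac{39393}{4} \approx -9848.3$)
$j + 8269 = - \frac{39393}{4} + 8269 = - \frac{6317}{4}$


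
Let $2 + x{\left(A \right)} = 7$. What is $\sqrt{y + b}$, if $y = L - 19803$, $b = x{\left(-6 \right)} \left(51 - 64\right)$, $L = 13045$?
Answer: $i \sqrt{6823} \approx 82.601 i$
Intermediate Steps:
$x{\left(A \right)} = 5$ ($x{\left(A \right)} = -2 + 7 = 5$)
$b = -65$ ($b = 5 \left(51 - 64\right) = 5 \left(-13\right) = -65$)
$y = -6758$ ($y = 13045 - 19803 = -6758$)
$\sqrt{y + b} = \sqrt{-6758 - 65} = \sqrt{-6823} = i \sqrt{6823}$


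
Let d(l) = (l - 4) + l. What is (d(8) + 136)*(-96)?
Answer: -14208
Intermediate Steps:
d(l) = -4 + 2*l (d(l) = (-4 + l) + l = -4 + 2*l)
(d(8) + 136)*(-96) = ((-4 + 2*8) + 136)*(-96) = ((-4 + 16) + 136)*(-96) = (12 + 136)*(-96) = 148*(-96) = -14208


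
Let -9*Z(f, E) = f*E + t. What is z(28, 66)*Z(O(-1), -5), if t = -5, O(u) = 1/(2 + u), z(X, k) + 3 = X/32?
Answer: -85/36 ≈ -2.3611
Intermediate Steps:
z(X, k) = -3 + X/32
Z(f, E) = 5/9 - E*f/9 (Z(f, E) = -(f*E - 5)/9 = -(E*f - 5)/9 = -(-5 + E*f)/9 = 5/9 - E*f/9)
z(28, 66)*Z(O(-1), -5) = (-3 + (1/32)*28)*(5/9 - ⅑*(-5)/(2 - 1)) = (-3 + 7/8)*(5/9 - ⅑*(-5)/1) = -17*(5/9 - ⅑*(-5)*1)/8 = -17*(5/9 + 5/9)/8 = -17/8*10/9 = -85/36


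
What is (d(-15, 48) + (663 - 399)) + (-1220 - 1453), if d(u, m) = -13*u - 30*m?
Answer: -3654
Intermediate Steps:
d(u, m) = -30*m - 13*u
(d(-15, 48) + (663 - 399)) + (-1220 - 1453) = ((-30*48 - 13*(-15)) + (663 - 399)) + (-1220 - 1453) = ((-1440 + 195) + 264) - 2673 = (-1245 + 264) - 2673 = -981 - 2673 = -3654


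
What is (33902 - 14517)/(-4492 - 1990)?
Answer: -19385/6482 ≈ -2.9906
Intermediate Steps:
(33902 - 14517)/(-4492 - 1990) = 19385/(-6482) = 19385*(-1/6482) = -19385/6482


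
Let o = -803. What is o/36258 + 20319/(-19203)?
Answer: -250715437/232087458 ≈ -1.0803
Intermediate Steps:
o/36258 + 20319/(-19203) = -803/36258 + 20319/(-19203) = -803*1/36258 + 20319*(-1/19203) = -803/36258 - 6773/6401 = -250715437/232087458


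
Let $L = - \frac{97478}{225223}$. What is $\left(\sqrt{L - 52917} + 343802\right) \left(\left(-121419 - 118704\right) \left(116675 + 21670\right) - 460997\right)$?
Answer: $-11421197821676464 - \frac{33220277432 i \sqrt{2684257931747087}}{225223} \approx -1.1421 \cdot 10^{16} - 7.6419 \cdot 10^{12} i$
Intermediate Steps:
$L = - \frac{97478}{225223}$ ($L = \left(-97478\right) \frac{1}{225223} = - \frac{97478}{225223} \approx -0.43281$)
$\left(\sqrt{L - 52917} + 343802\right) \left(\left(-121419 - 118704\right) \left(116675 + 21670\right) - 460997\right) = \left(\sqrt{- \frac{97478}{225223} - 52917} + 343802\right) \left(\left(-121419 - 118704\right) \left(116675 + 21670\right) - 460997\right) = \left(\sqrt{- \frac{11918222969}{225223}} + 343802\right) \left(\left(-240123\right) 138345 - 460997\right) = \left(\frac{i \sqrt{2684257931747087}}{225223} + 343802\right) \left(-33219816435 - 460997\right) = \left(343802 + \frac{i \sqrt{2684257931747087}}{225223}\right) \left(-33220277432\right) = -11421197821676464 - \frac{33220277432 i \sqrt{2684257931747087}}{225223}$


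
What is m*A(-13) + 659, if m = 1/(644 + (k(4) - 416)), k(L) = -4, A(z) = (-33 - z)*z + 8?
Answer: 36971/56 ≈ 660.20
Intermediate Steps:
A(z) = 8 + z*(-33 - z) (A(z) = z*(-33 - z) + 8 = 8 + z*(-33 - z))
m = 1/224 (m = 1/(644 + (-4 - 416)) = 1/(644 - 420) = 1/224 ≈ 0.0044643)
m*A(-13) + 659 = (8 - 1*(-13)² - 33*(-13))/224 + 659 = (8 - 1*169 + 429)/224 + 659 = (8 - 169 + 429)/224 + 659 = (1/224)*268 + 659 = 67/56 + 659 = 36971/56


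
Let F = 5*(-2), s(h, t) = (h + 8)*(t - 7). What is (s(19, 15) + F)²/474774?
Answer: 21218/237387 ≈ 0.089381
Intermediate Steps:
s(h, t) = (-7 + t)*(8 + h) (s(h, t) = (8 + h)*(-7 + t) = (-7 + t)*(8 + h))
F = -10
(s(19, 15) + F)²/474774 = ((-56 - 7*19 + 8*15 + 19*15) - 10)²/474774 = ((-56 - 133 + 120 + 285) - 10)²*(1/474774) = (216 - 10)²*(1/474774) = 206²*(1/474774) = 42436*(1/474774) = 21218/237387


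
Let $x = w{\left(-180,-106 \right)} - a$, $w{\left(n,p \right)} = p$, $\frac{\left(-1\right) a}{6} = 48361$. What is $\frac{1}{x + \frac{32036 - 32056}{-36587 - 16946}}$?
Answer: $\frac{53533}{15527782000} \approx 3.4476 \cdot 10^{-6}$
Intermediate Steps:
$a = -290166$ ($a = \left(-6\right) 48361 = -290166$)
$x = 290060$ ($x = -106 - -290166 = -106 + 290166 = 290060$)
$\frac{1}{x + \frac{32036 - 32056}{-36587 - 16946}} = \frac{1}{290060 + \frac{32036 - 32056}{-36587 - 16946}} = \frac{1}{290060 - \frac{20}{-53533}} = \frac{1}{290060 - - \frac{20}{53533}} = \frac{1}{290060 + \frac{20}{53533}} = \frac{1}{\frac{15527782000}{53533}} = \frac{53533}{15527782000}$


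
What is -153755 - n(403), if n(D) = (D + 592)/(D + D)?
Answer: -123927525/806 ≈ -1.5376e+5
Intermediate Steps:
n(D) = (592 + D)/(2*D) (n(D) = (592 + D)/((2*D)) = (592 + D)*(1/(2*D)) = (592 + D)/(2*D))
-153755 - n(403) = -153755 - (592 + 403)/(2*403) = -153755 - 995/(2*403) = -153755 - 1*995/806 = -153755 - 995/806 = -123927525/806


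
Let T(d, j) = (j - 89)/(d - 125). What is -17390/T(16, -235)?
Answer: -947755/162 ≈ -5850.3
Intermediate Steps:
T(d, j) = (-89 + j)/(-125 + d)
-17390/T(16, -235) = -17390*(-125 + 16)/(-89 - 235) = -17390/(-324/(-109)) = -17390/((-1/109*(-324))) = -17390/324/109 = -17390*109/324 = -947755/162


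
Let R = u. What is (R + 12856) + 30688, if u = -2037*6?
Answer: 31322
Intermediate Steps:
u = -12222
R = -12222
(R + 12856) + 30688 = (-12222 + 12856) + 30688 = 634 + 30688 = 31322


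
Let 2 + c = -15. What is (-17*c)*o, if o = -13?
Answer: -3757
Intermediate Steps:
c = -17 (c = -2 - 15 = -17)
(-17*c)*o = -17*(-17)*(-13) = 289*(-13) = -3757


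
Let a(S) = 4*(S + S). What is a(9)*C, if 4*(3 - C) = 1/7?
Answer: 1494/7 ≈ 213.43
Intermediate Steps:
a(S) = 8*S (a(S) = 4*(2*S) = 8*S)
C = 83/28 (C = 3 - ¼/7 = 3 - ¼*⅐ = 3 - 1/28 = 83/28 ≈ 2.9643)
a(9)*C = (8*9)*(83/28) = 72*(83/28) = 1494/7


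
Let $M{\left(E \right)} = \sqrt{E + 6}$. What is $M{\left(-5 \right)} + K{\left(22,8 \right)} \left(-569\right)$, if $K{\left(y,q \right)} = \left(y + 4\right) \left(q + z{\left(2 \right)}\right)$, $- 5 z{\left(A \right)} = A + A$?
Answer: $- \frac{532579}{5} \approx -1.0652 \cdot 10^{5}$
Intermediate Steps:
$z{\left(A \right)} = - \frac{2 A}{5}$ ($z{\left(A \right)} = - \frac{A + A}{5} = - \frac{2 A}{5}$)
$M{\left(E \right)} = \sqrt{6 + E}$
$K{\left(y,q \right)} = \left(4 + y\right) \left(- \frac{4}{5} + q\right)$ ($K{\left(y,q \right)} = \left(y + 4\right) \left(q - \frac{4}{5}\right) = \left(4 + y\right) \left(q - \frac{4}{5}\right) = \left(4 + y\right) \left(- \frac{4}{5} + q\right)$)
$M{\left(-5 \right)} + K{\left(22,8 \right)} \left(-569\right) = \sqrt{6 - 5} + \left(- \frac{16}{5} + 4 \cdot 8 - \frac{88}{5} + 8 \cdot 22\right) \left(-569\right) = \sqrt{1} + \left(- \frac{16}{5} + 32 - \frac{88}{5} + 176\right) \left(-569\right) = 1 + \frac{936}{5} \left(-569\right) = 1 - \frac{532584}{5} = - \frac{532579}{5}$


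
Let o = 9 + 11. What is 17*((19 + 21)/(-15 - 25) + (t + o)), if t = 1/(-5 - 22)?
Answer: 8704/27 ≈ 322.37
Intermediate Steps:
o = 20
t = -1/27 (t = 1/(-27) = -1/27 ≈ -0.037037)
17*((19 + 21)/(-15 - 25) + (t + o)) = 17*((19 + 21)/(-15 - 25) + (-1/27 + 20)) = 17*(40/(-40) + 539/27) = 17*(40*(-1/40) + 539/27) = 17*(-1 + 539/27) = 17*(512/27) = 8704/27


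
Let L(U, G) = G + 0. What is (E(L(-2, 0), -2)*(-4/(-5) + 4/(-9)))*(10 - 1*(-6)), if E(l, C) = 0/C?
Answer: 0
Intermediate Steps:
L(U, G) = G
E(l, C) = 0
(E(L(-2, 0), -2)*(-4/(-5) + 4/(-9)))*(10 - 1*(-6)) = (0*(-4/(-5) + 4/(-9)))*(10 - 1*(-6)) = (0*(-4*(-⅕) + 4*(-⅑)))*(10 + 6) = (0*(⅘ - 4/9))*16 = (0*(16/45))*16 = 0*16 = 0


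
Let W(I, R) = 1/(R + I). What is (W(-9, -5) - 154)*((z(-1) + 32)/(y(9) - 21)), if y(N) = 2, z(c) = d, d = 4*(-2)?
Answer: 25884/133 ≈ 194.62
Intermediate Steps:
d = -8
z(c) = -8
W(I, R) = 1/(I + R)
(W(-9, -5) - 154)*((z(-1) + 32)/(y(9) - 21)) = (1/(-9 - 5) - 154)*((-8 + 32)/(2 - 21)) = (1/(-14) - 154)*(24/(-19)) = (-1/14 - 154)*(24*(-1/19)) = -2157/14*(-24/19) = 25884/133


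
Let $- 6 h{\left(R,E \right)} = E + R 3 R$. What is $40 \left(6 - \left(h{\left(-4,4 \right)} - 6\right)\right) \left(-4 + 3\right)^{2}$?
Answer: $\frac{2480}{3} \approx 826.67$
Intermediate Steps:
$h{\left(R,E \right)} = - \frac{R^{2}}{2} - \frac{E}{6}$ ($h{\left(R,E \right)} = - \frac{E + R 3 R}{6} = - \frac{E + 3 R R}{6} = - \frac{E + 3 R^{2}}{6} = - \frac{R^{2}}{2} - \frac{E}{6}$)
$40 \left(6 - \left(h{\left(-4,4 \right)} - 6\right)\right) \left(-4 + 3\right)^{2} = 40 \left(6 - \left(\left(- \frac{\left(-4\right)^{2}}{2} - \frac{2}{3}\right) - 6\right)\right) \left(-4 + 3\right)^{2} = 40 \left(6 - \left(\left(\left(- \frac{1}{2}\right) 16 - \frac{2}{3}\right) - 6\right)\right) \left(-1\right)^{2} = 40 \left(6 - \left(\left(-8 - \frac{2}{3}\right) - 6\right)\right) 1 = 40 \left(6 - \left(- \frac{26}{3} - 6\right)\right) 1 = 40 \left(6 - - \frac{44}{3}\right) 1 = 40 \left(6 + \frac{44}{3}\right) 1 = 40 \cdot \frac{62}{3} \cdot 1 = \frac{2480}{3} \cdot 1 = \frac{2480}{3}$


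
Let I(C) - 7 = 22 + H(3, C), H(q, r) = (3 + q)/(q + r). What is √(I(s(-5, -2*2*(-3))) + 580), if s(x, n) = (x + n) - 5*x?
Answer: 3*√82915/35 ≈ 24.681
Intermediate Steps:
H(q, r) = (3 + q)/(q + r)
s(x, n) = n - 4*x (s(x, n) = (n + x) - 5*x = n - 4*x)
I(C) = 29 + 6/(3 + C) (I(C) = 7 + (22 + (3 + 3)/(3 + C)) = 7 + (22 + 6/(3 + C)) = 29 + 6/(3 + C))
√(I(s(-5, -2*2*(-3))) + 580) = √((93 + 29*(-2*2*(-3) - 4*(-5)))/(3 + (-2*2*(-3) - 4*(-5))) + 580) = √((93 + 29*(-4*(-3) + 20))/(3 + (-4*(-3) + 20)) + 580) = √((93 + 29*(12 + 20))/(3 + (12 + 20)) + 580) = √((93 + 29*32)/(3 + 32) + 580) = √((93 + 928)/35 + 580) = √((1/35)*1021 + 580) = √(1021/35 + 580) = √(21321/35) = 3*√82915/35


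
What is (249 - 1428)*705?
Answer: -831195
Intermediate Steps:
(249 - 1428)*705 = -1179*705 = -831195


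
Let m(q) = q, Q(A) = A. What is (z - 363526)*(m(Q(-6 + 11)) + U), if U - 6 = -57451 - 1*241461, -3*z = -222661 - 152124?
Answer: 213951243493/3 ≈ 7.1317e+10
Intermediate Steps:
z = 374785/3 (z = -(-222661 - 152124)/3 = -1/3*(-374785) = 374785/3 ≈ 1.2493e+5)
U = -298906 (U = 6 + (-57451 - 1*241461) = 6 + (-57451 - 241461) = 6 - 298912 = -298906)
(z - 363526)*(m(Q(-6 + 11)) + U) = (374785/3 - 363526)*((-6 + 11) - 298906) = -715793*(5 - 298906)/3 = -715793/3*(-298901) = 213951243493/3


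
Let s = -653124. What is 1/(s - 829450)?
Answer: -1/1482574 ≈ -6.7450e-7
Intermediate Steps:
1/(s - 829450) = 1/(-653124 - 829450) = 1/(-1482574) = -1/1482574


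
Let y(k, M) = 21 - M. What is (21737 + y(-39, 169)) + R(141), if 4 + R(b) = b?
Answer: 21726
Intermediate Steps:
R(b) = -4 + b
(21737 + y(-39, 169)) + R(141) = (21737 + (21 - 1*169)) + (-4 + 141) = (21737 + (21 - 169)) + 137 = (21737 - 148) + 137 = 21589 + 137 = 21726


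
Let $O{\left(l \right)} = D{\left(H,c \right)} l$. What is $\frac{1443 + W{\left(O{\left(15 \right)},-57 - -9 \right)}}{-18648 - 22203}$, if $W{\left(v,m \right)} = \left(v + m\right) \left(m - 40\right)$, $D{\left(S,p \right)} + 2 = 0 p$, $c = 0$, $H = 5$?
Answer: $- \frac{923}{4539} \approx -0.20335$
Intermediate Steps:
$D{\left(S,p \right)} = -2$ ($D{\left(S,p \right)} = -2 + 0 p = -2 + 0 = -2$)
$O{\left(l \right)} = - 2 l$
$W{\left(v,m \right)} = \left(-40 + m\right) \left(m + v\right)$ ($W{\left(v,m \right)} = \left(m + v\right) \left(-40 + m\right) = \left(-40 + m\right) \left(m + v\right)$)
$\frac{1443 + W{\left(O{\left(15 \right)},-57 - -9 \right)}}{-18648 - 22203} = \frac{1443 - \left(- \left(-57 - -9\right)^{2} + 40 \left(-57 - -9\right) - \left(-57 - -9\right) \left(\left(-2\right) 15\right) + 40 \left(-2\right) 15\right)}{-18648 - 22203} = \frac{1443 - \left(-1200 - \left(-57 + 9\right)^{2} + 40 \left(-57 + 9\right) - \left(-57 + 9\right) \left(-30\right)\right)}{-40851} = \left(1443 + \left(\left(-48\right)^{2} - -1920 + 1200 - -1440\right)\right) \left(- \frac{1}{40851}\right) = \left(1443 + \left(2304 + 1920 + 1200 + 1440\right)\right) \left(- \frac{1}{40851}\right) = \left(1443 + 6864\right) \left(- \frac{1}{40851}\right) = 8307 \left(- \frac{1}{40851}\right) = - \frac{923}{4539}$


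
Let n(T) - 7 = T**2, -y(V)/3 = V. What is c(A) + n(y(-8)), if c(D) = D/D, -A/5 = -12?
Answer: 584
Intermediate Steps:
y(V) = -3*V
A = 60 (A = -5*(-12) = 60)
c(D) = 1
n(T) = 7 + T**2
c(A) + n(y(-8)) = 1 + (7 + (-3*(-8))**2) = 1 + (7 + 24**2) = 1 + (7 + 576) = 1 + 583 = 584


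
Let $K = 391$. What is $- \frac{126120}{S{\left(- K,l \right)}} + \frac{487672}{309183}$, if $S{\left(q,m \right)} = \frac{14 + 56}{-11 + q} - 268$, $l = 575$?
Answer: $\frac{7864113135776}{16665891249} \approx 471.87$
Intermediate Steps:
$S{\left(q,m \right)} = -268 + \frac{70}{-11 + q}$ ($S{\left(q,m \right)} = \frac{70}{-11 + q} - 268 = -268 + \frac{70}{-11 + q}$)
$- \frac{126120}{S{\left(- K,l \right)}} + \frac{487672}{309183} = - \frac{126120}{2 \frac{1}{-11 - 391} \left(1509 - 134 \left(\left(-1\right) 391\right)\right)} + \frac{487672}{309183} = - \frac{126120}{2 \frac{1}{-11 - 391} \left(1509 - -52394\right)} + 487672 \cdot \frac{1}{309183} = - \frac{126120}{2 \frac{1}{-402} \left(1509 + 52394\right)} + \frac{487672}{309183} = - \frac{126120}{2 \left(- \frac{1}{402}\right) 53903} + \frac{487672}{309183} = - \frac{126120}{- \frac{53903}{201}} + \frac{487672}{309183} = \left(-126120\right) \left(- \frac{201}{53903}\right) + \frac{487672}{309183} = \frac{25350120}{53903} + \frac{487672}{309183} = \frac{7864113135776}{16665891249}$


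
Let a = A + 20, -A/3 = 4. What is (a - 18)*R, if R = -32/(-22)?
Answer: -160/11 ≈ -14.545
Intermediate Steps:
A = -12 (A = -3*4 = -12)
R = 16/11 (R = -32*(-1/22) = 16/11 ≈ 1.4545)
a = 8 (a = -12 + 20 = 8)
(a - 18)*R = (8 - 18)*(16/11) = -10*16/11 = -160/11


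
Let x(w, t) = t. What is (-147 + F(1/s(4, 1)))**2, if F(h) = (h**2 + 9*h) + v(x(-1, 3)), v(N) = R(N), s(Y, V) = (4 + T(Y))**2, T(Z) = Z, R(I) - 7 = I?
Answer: 314244330625/16777216 ≈ 18730.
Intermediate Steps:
R(I) = 7 + I
s(Y, V) = (4 + Y)**2
v(N) = 7 + N
F(h) = 10 + h**2 + 9*h (F(h) = (h**2 + 9*h) + (7 + 3) = (h**2 + 9*h) + 10 = 10 + h**2 + 9*h)
(-147 + F(1/s(4, 1)))**2 = (-147 + (10 + (1/((4 + 4)**2))**2 + 9/((4 + 4)**2)))**2 = (-147 + (10 + (1/(8**2))**2 + 9/(8**2)))**2 = (-147 + (10 + (1/64)**2 + 9/64))**2 = (-147 + (10 + (1/64)**2 + 9*(1/64)))**2 = (-147 + (10 + 1/4096 + 9/64))**2 = (-147 + 41537/4096)**2 = (-560575/4096)**2 = 314244330625/16777216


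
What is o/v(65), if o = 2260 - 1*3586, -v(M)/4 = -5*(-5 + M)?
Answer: -221/200 ≈ -1.1050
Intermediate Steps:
v(M) = -100 + 20*M (v(M) = -(-20)*(-5 + M) = -4*(25 - 5*M) = -100 + 20*M)
o = -1326 (o = 2260 - 3586 = -1326)
o/v(65) = -1326/(-100 + 20*65) = -1326/(-100 + 1300) = -1326/1200 = -1326*1/1200 = -221/200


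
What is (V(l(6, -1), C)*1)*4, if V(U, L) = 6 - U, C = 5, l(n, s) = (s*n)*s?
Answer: 0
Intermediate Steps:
l(n, s) = n*s² (l(n, s) = (n*s)*s = n*s²)
(V(l(6, -1), C)*1)*4 = ((6 - 6*(-1)²)*1)*4 = ((6 - 6)*1)*4 = (0*1)*4 = 0*4 = 0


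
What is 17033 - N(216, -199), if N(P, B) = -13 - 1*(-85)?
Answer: 16961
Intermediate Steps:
N(P, B) = 72 (N(P, B) = -13 + 85 = 72)
17033 - N(216, -199) = 17033 - 1*72 = 17033 - 72 = 16961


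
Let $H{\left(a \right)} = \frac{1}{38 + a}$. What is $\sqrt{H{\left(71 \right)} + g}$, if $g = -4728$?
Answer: $\frac{i \sqrt{56173259}}{109} \approx 68.76 i$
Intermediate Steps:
$\sqrt{H{\left(71 \right)} + g} = \sqrt{\frac{1}{38 + 71} - 4728} = \sqrt{\frac{1}{109} - 4728} = \sqrt{- \frac{515351}{109}} = \frac{i \sqrt{56173259}}{109}$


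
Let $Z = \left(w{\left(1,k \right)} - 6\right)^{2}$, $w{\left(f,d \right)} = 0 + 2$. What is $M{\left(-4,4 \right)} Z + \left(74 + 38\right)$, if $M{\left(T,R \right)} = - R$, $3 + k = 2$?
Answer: $48$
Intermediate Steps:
$k = -1$ ($k = -3 + 2 = -1$)
$w{\left(f,d \right)} = 2$
$Z = 16$ ($Z = \left(2 - 6\right)^{2} = \left(-4\right)^{2} = 16$)
$M{\left(-4,4 \right)} Z + \left(74 + 38\right) = \left(-1\right) 4 \cdot 16 + \left(74 + 38\right) = \left(-4\right) 16 + 112 = -64 + 112 = 48$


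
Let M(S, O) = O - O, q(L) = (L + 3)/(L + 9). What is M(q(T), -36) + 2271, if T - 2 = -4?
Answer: 2271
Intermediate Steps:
T = -2 (T = 2 - 4 = -2)
q(L) = (3 + L)/(9 + L)
M(S, O) = 0
M(q(T), -36) + 2271 = 0 + 2271 = 2271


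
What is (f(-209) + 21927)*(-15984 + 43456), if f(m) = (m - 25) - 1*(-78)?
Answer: 598092912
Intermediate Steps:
f(m) = 53 + m (f(m) = (-25 + m) + 78 = 53 + m)
(f(-209) + 21927)*(-15984 + 43456) = ((53 - 209) + 21927)*(-15984 + 43456) = (-156 + 21927)*27472 = 21771*27472 = 598092912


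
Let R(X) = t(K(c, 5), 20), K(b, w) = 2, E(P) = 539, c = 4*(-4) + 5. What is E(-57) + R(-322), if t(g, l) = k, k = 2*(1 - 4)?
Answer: 533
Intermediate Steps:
c = -11 (c = -16 + 5 = -11)
k = -6 (k = 2*(-3) = -6)
t(g, l) = -6
R(X) = -6
E(-57) + R(-322) = 539 - 6 = 533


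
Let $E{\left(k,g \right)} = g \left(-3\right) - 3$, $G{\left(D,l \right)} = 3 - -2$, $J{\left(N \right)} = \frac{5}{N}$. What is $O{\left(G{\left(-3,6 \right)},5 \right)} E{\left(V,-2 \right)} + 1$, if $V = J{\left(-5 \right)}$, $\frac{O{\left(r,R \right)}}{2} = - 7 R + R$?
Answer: $-179$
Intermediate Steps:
$G{\left(D,l \right)} = 5$ ($G{\left(D,l \right)} = 3 + 2 = 5$)
$O{\left(r,R \right)} = - 12 R$ ($O{\left(r,R \right)} = 2 \left(- 7 R + R\right) = 2 \left(- 6 R\right) = - 12 R$)
$V = -1$ ($V = \frac{5}{-5} = 5 \left(- \frac{1}{5}\right) = -1$)
$E{\left(k,g \right)} = -3 - 3 g$ ($E{\left(k,g \right)} = - 3 g - 3 = -3 - 3 g$)
$O{\left(G{\left(-3,6 \right)},5 \right)} E{\left(V,-2 \right)} + 1 = \left(-12\right) 5 \left(-3 - -6\right) + 1 = - 60 \left(-3 + 6\right) + 1 = \left(-60\right) 3 + 1 = -180 + 1 = -179$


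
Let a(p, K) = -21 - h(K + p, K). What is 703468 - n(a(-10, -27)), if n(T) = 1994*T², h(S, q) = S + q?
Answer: -2983438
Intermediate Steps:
a(p, K) = -21 - p - 2*K (a(p, K) = -21 - ((K + p) + K) = -21 - (p + 2*K) = -21 + (-p - 2*K) = -21 - p - 2*K)
703468 - n(a(-10, -27)) = 703468 - 1994*(-21 - 1*(-10) - 2*(-27))² = 703468 - 1994*(-21 + 10 + 54)² = 703468 - 1994*43² = 703468 - 1994*1849 = 703468 - 1*3686906 = 703468 - 3686906 = -2983438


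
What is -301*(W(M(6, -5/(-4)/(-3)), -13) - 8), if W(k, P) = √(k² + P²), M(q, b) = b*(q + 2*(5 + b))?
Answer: 2408 - 3913*√6409/72 ≈ -1942.8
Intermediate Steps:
M(q, b) = b*(10 + q + 2*b) (M(q, b) = b*(q + (10 + 2*b)) = b*(10 + q + 2*b))
W(k, P) = √(P² + k²)
-301*(W(M(6, -5/(-4)/(-3)), -13) - 8) = -301*(√((-13)² + ((-5/(-4)/(-3))*(10 + 6 + 2*(-5/(-4)/(-3))))²) - 8) = -301*(√(169 + ((-5*(-¼)*(-⅓))*(10 + 6 + 2*(-5*(-¼)*(-⅓))))²) - 8) = -301*(√(169 + (((5/4)*(-⅓))*(10 + 6 + 2*((5/4)*(-⅓))))²) - 8) = -301*(√(169 + (-5*(10 + 6 + 2*(-5/12))/12)²) - 8) = -301*(√(169 + (-5*(10 + 6 - ⅚)/12)²) - 8) = -301*(√(169 + (-5/12*91/6)²) - 8) = -301*(√(169 + (-455/72)²) - 8) = -301*(√(169 + 207025/5184) - 8) = -301*(√(1083121/5184) - 8) = -301*(13*√6409/72 - 8) = -301*(-8 + 13*√6409/72) = 2408 - 3913*√6409/72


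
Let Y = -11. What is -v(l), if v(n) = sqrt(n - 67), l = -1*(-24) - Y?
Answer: -4*I*sqrt(2) ≈ -5.6569*I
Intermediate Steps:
l = 35 (l = -1*(-24) - 1*(-11) = 24 + 11 = 35)
v(n) = sqrt(-67 + n)
-v(l) = -sqrt(-67 + 35) = -sqrt(-32) = -4*I*sqrt(2)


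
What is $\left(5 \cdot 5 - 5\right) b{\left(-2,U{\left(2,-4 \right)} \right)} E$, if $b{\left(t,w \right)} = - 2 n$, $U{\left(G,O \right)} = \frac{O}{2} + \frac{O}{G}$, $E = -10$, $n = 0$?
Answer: $0$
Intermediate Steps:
$U{\left(G,O \right)} = \frac{O}{2} + \frac{O}{G}$ ($U{\left(G,O \right)} = O \frac{1}{2} + \frac{O}{G} = \frac{O}{2} + \frac{O}{G}$)
$b{\left(t,w \right)} = 0$ ($b{\left(t,w \right)} = \left(-2\right) 0 = 0$)
$\left(5 \cdot 5 - 5\right) b{\left(-2,U{\left(2,-4 \right)} \right)} E = \left(5 \cdot 5 - 5\right) 0 \left(-10\right) = \left(25 - 5\right) 0 \left(-10\right) = 20 \cdot 0 \left(-10\right) = 0 \left(-10\right) = 0$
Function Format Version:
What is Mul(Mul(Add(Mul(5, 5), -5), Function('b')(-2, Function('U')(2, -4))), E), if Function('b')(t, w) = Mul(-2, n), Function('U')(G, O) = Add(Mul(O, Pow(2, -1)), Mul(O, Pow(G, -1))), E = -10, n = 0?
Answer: 0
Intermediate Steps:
Function('U')(G, O) = Add(Mul(Rational(1, 2), O), Mul(O, Pow(G, -1))) (Function('U')(G, O) = Add(Mul(O, Rational(1, 2)), Mul(O, Pow(G, -1))) = Add(Mul(Rational(1, 2), O), Mul(O, Pow(G, -1))))
Function('b')(t, w) = 0 (Function('b')(t, w) = Mul(-2, 0) = 0)
Mul(Mul(Add(Mul(5, 5), -5), Function('b')(-2, Function('U')(2, -4))), E) = Mul(Mul(Add(Mul(5, 5), -5), 0), -10) = Mul(Mul(Add(25, -5), 0), -10) = Mul(Mul(20, 0), -10) = Mul(0, -10) = 0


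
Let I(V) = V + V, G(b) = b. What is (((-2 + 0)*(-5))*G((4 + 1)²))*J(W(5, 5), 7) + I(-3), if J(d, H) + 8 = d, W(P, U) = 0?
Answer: -2006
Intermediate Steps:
I(V) = 2*V
J(d, H) = -8 + d
(((-2 + 0)*(-5))*G((4 + 1)²))*J(W(5, 5), 7) + I(-3) = (((-2 + 0)*(-5))*(4 + 1)²)*(-8 + 0) + 2*(-3) = (-2*(-5)*5²)*(-8) - 6 = (10*25)*(-8) - 6 = 250*(-8) - 6 = -2000 - 6 = -2006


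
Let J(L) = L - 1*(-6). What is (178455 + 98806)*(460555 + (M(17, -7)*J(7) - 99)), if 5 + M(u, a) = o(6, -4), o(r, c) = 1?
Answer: 127652073444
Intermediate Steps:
M(u, a) = -4 (M(u, a) = -5 + 1 = -4)
J(L) = 6 + L (J(L) = L + 6 = 6 + L)
(178455 + 98806)*(460555 + (M(17, -7)*J(7) - 99)) = (178455 + 98806)*(460555 + (-4*(6 + 7) - 99)) = 277261*(460555 + (-4*13 - 99)) = 277261*(460555 + (-52 - 99)) = 277261*(460555 - 151) = 277261*460404 = 127652073444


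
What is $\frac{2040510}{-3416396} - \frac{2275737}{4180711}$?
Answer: $- \frac{8152800693231}{7141482168778} \approx -1.1416$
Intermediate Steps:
$\frac{2040510}{-3416396} - \frac{2275737}{4180711} = 2040510 \left(- \frac{1}{3416396}\right) - \frac{2275737}{4180711} = - \frac{1020255}{1708198} - \frac{2275737}{4180711} = - \frac{8152800693231}{7141482168778}$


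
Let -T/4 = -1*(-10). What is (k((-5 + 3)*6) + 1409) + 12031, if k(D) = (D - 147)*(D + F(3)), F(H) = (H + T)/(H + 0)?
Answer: 17309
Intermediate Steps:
T = -40 (T = -(-4)*(-10) = -4*10 = -40)
F(H) = (-40 + H)/H (F(H) = (H - 40)/(H + 0) = (-40 + H)/H)
k(D) = (-147 + D)*(-37/3 + D) (k(D) = (D - 147)*(D + (-40 + 3)/3) = (-147 + D)*(D + (⅓)*(-37)) = (-147 + D)*(D - 37/3) = (-147 + D)*(-37/3 + D))
(k((-5 + 3)*6) + 1409) + 12031 = ((1813 + ((-5 + 3)*6)² - 478*(-5 + 3)*6/3) + 1409) + 12031 = ((1813 + (-2*6)² - (-956)*6/3) + 1409) + 12031 = ((1813 + (-12)² - 478/3*(-12)) + 1409) + 12031 = ((1813 + 144 + 1912) + 1409) + 12031 = (3869 + 1409) + 12031 = 5278 + 12031 = 17309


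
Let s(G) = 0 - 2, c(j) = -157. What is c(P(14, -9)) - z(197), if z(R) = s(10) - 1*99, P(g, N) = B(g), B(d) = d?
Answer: -56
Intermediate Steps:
P(g, N) = g
s(G) = -2
z(R) = -101 (z(R) = -2 - 1*99 = -2 - 99 = -101)
c(P(14, -9)) - z(197) = -157 - 1*(-101) = -157 + 101 = -56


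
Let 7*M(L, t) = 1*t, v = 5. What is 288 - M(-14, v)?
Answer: 2011/7 ≈ 287.29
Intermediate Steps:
M(L, t) = t/7 (M(L, t) = (1*t)/7 = t/7)
288 - M(-14, v) = 288 - 5/7 = 2011/7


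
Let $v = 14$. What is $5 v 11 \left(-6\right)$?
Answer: $-4620$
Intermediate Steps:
$5 v 11 \left(-6\right) = 5 \cdot 14 \cdot 11 \left(-6\right) = 70 \left(-66\right) = -4620$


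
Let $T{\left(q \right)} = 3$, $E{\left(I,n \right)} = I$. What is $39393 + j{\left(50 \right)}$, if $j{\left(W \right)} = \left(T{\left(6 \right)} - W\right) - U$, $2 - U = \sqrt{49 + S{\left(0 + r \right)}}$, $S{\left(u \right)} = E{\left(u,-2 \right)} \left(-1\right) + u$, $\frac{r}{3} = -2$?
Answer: $39351$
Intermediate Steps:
$r = -6$ ($r = 3 \left(-2\right) = -6$)
$S{\left(u \right)} = 0$ ($S{\left(u \right)} = u \left(-1\right) + u = - u + u = 0$)
$U = -5$ ($U = 2 - \sqrt{49 + 0} = 2 - \sqrt{49} = 2 - 7 = -5$)
$j{\left(W \right)} = 8 - W$ ($j{\left(W \right)} = \left(3 - W\right) - -5 = \left(3 - W\right) + 5 = 8 - W$)
$39393 + j{\left(50 \right)} = 39393 + \left(8 - 50\right) = 39393 - 42 = 39351$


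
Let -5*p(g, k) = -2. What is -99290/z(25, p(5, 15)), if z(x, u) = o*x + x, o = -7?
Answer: 9929/15 ≈ 661.93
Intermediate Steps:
p(g, k) = ⅖ (p(g, k) = -⅕*(-2) = ⅖)
z(x, u) = -6*x (z(x, u) = -7*x + x = -6*x)
-99290/z(25, p(5, 15)) = -99290/((-6*25)) = -99290/(-150) = -99290*(-1/150) = 9929/15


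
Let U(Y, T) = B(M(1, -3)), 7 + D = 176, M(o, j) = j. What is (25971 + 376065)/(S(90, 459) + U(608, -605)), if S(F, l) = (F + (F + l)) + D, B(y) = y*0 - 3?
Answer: 402036/805 ≈ 499.42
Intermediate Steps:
D = 169 (D = -7 + 176 = 169)
B(y) = -3 (B(y) = 0 - 3 = -3)
U(Y, T) = -3
S(F, l) = 169 + l + 2*F (S(F, l) = (F + (F + l)) + 169 = (l + 2*F) + 169 = 169 + l + 2*F)
(25971 + 376065)/(S(90, 459) + U(608, -605)) = (25971 + 376065)/((169 + 459 + 2*90) - 3) = 402036/((169 + 459 + 180) - 3) = 402036/(808 - 3) = 402036/805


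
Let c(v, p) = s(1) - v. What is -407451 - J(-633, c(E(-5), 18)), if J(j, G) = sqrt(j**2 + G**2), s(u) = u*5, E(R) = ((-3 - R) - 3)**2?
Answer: -407451 - sqrt(400705) ≈ -4.0808e+5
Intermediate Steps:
E(R) = (-6 - R)**2
s(u) = 5*u
c(v, p) = 5 - v (c(v, p) = 5*1 - v = 5 - v)
J(j, G) = sqrt(G**2 + j**2)
-407451 - J(-633, c(E(-5), 18)) = -407451 - sqrt((5 - (6 - 5)**2)**2 + (-633)**2) = -407451 - sqrt((5 - 1*1**2)**2 + 400689) = -407451 - sqrt((5 - 1*1)**2 + 400689) = -407451 - sqrt((5 - 1)**2 + 400689) = -407451 - sqrt(4**2 + 400689) = -407451 - sqrt(16 + 400689) = -407451 - sqrt(400705)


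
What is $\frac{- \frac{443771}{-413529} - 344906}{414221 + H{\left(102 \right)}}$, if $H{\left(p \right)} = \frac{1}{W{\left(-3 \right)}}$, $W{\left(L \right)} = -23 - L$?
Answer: $- \frac{2852563790060}{3425847504651} \approx -0.83266$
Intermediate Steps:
$H{\left(p \right)} = - \frac{1}{20}$ ($H{\left(p \right)} = \frac{1}{-23 - -3} = \frac{1}{-23 + 3} = \frac{1}{-20} = - \frac{1}{20}$)
$\frac{- \frac{443771}{-413529} - 344906}{414221 + H{\left(102 \right)}} = \frac{- \frac{443771}{-413529} - 344906}{414221 - \frac{1}{20}} = \frac{\left(-443771\right) \left(- \frac{1}{413529}\right) - 344906}{\frac{8284419}{20}} = \left(\frac{443771}{413529} - 344906\right) \frac{20}{8284419} = \left(- \frac{142628189503}{413529}\right) \frac{20}{8284419} = - \frac{2852563790060}{3425847504651}$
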